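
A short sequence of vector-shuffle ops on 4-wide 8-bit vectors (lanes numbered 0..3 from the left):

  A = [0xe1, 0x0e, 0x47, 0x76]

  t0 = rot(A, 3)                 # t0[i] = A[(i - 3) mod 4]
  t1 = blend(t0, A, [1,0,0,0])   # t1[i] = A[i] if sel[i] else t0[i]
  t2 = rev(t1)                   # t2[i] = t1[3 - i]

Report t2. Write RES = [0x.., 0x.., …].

→ t0 |0e|47|76|e1|
→ t1 |e1|47|76|e1|
→ t2 |e1|76|47|e1|

RES = [ 0xe1  0x76  0x47  0xe1 ]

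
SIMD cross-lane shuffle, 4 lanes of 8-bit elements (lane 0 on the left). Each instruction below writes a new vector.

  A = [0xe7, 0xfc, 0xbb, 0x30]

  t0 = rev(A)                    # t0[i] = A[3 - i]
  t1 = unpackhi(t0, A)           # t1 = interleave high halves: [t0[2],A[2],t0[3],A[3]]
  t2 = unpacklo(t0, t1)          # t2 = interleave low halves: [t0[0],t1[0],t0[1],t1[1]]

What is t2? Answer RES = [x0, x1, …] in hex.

RES = [0x30, 0xfc, 0xbb, 0xbb]

→ t0 |30|bb|fc|e7|
→ t1 |fc|bb|e7|30|
→ t2 |30|fc|bb|bb|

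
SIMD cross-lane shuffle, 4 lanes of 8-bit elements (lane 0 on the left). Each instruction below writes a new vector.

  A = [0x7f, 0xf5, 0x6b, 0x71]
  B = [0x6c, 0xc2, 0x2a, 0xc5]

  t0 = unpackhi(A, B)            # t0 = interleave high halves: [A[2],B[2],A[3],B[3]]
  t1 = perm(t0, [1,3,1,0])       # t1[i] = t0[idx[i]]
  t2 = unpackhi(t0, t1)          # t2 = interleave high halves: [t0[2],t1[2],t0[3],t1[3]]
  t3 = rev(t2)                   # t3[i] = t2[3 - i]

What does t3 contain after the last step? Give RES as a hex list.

t0 = [0x6b, 0x2a, 0x71, 0xc5]
t1 = [0x2a, 0xc5, 0x2a, 0x6b]
t2 = [0x71, 0x2a, 0xc5, 0x6b]
t3 = [0x6b, 0xc5, 0x2a, 0x71]

RES = [0x6b, 0xc5, 0x2a, 0x71]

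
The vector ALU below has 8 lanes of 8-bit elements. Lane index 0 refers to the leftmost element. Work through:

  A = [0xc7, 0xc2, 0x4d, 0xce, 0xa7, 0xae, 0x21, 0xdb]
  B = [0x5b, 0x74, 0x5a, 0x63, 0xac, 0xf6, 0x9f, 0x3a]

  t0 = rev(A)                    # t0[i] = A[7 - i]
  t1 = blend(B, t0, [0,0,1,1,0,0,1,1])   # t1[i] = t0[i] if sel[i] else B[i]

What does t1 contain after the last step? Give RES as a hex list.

RES = [0x5b, 0x74, 0xae, 0xa7, 0xac, 0xf6, 0xc2, 0xc7]

t0 = [0xdb, 0x21, 0xae, 0xa7, 0xce, 0x4d, 0xc2, 0xc7]
t1 = [0x5b, 0x74, 0xae, 0xa7, 0xac, 0xf6, 0xc2, 0xc7]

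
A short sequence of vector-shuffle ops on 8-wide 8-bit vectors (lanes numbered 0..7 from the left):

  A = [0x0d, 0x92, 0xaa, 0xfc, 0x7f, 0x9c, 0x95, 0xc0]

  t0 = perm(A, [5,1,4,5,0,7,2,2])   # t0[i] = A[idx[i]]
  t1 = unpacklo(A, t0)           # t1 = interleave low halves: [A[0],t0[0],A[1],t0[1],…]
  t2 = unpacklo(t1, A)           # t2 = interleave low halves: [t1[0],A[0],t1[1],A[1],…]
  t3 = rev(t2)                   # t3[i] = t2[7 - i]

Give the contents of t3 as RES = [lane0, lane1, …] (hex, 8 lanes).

RES = [0xfc, 0x92, 0xaa, 0x92, 0x92, 0x9c, 0x0d, 0x0d]

→ t0 |9c|92|7f|9c|0d|c0|aa|aa|
→ t1 |0d|9c|92|92|aa|7f|fc|9c|
→ t2 |0d|0d|9c|92|92|aa|92|fc|
→ t3 |fc|92|aa|92|92|9c|0d|0d|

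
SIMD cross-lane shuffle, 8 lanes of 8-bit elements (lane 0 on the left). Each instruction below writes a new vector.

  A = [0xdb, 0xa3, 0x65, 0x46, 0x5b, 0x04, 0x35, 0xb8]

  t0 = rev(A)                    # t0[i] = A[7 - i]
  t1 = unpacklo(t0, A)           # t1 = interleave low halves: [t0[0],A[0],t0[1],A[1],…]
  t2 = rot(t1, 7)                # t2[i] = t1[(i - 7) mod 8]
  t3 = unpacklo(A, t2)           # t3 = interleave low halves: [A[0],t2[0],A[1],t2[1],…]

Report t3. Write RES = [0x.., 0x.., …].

RES = [ 0xdb  0xdb  0xa3  0x35  0x65  0xa3  0x46  0x04 ]

→ t0 |b8|35|04|5b|46|65|a3|db|
→ t1 |b8|db|35|a3|04|65|5b|46|
→ t2 |db|35|a3|04|65|5b|46|b8|
→ t3 |db|db|a3|35|65|a3|46|04|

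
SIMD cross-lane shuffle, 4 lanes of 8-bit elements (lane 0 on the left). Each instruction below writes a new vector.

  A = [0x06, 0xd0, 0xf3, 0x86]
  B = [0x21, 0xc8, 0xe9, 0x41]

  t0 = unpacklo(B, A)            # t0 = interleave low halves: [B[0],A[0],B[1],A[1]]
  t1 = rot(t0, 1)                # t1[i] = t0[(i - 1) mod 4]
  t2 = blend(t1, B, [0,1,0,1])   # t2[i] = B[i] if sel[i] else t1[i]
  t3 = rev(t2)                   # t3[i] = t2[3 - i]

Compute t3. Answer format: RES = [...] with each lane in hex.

t0 = [0x21, 0x06, 0xc8, 0xd0]
t1 = [0xd0, 0x21, 0x06, 0xc8]
t2 = [0xd0, 0xc8, 0x06, 0x41]
t3 = [0x41, 0x06, 0xc8, 0xd0]

RES = [0x41, 0x06, 0xc8, 0xd0]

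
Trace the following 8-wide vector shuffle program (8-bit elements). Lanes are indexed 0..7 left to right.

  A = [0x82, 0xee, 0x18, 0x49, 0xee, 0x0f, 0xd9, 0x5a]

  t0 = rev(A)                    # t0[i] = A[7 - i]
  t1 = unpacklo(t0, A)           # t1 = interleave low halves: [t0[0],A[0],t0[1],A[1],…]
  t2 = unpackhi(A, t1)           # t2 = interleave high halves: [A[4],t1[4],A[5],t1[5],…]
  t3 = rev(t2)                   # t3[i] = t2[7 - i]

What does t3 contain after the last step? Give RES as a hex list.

RES = [0x49, 0x5a, 0xee, 0xd9, 0x18, 0x0f, 0x0f, 0xee]

  t0: 5a d9 0f ee 49 18 ee 82
  t1: 5a 82 d9 ee 0f 18 ee 49
  t2: ee 0f 0f 18 d9 ee 5a 49
  t3: 49 5a ee d9 18 0f 0f ee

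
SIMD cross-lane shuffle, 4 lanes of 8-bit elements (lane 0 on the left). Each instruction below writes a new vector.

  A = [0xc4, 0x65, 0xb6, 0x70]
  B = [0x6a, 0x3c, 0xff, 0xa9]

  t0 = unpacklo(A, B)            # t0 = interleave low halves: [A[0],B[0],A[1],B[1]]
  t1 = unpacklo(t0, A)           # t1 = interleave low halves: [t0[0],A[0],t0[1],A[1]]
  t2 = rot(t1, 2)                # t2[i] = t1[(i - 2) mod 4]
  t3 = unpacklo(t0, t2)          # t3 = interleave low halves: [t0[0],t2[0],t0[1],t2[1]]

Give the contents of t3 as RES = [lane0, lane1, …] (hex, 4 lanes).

RES = [0xc4, 0x6a, 0x6a, 0x65]

→ t0 |c4|6a|65|3c|
→ t1 |c4|c4|6a|65|
→ t2 |6a|65|c4|c4|
→ t3 |c4|6a|6a|65|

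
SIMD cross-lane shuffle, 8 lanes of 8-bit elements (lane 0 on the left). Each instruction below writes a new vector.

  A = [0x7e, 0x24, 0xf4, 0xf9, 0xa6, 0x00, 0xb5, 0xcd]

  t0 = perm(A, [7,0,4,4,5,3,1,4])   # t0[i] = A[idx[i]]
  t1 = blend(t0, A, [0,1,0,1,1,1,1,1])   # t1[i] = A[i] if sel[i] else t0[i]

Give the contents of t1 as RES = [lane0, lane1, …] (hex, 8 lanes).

RES = [0xcd, 0x24, 0xa6, 0xf9, 0xa6, 0x00, 0xb5, 0xcd]

→ t0 |cd|7e|a6|a6|00|f9|24|a6|
→ t1 |cd|24|a6|f9|a6|00|b5|cd|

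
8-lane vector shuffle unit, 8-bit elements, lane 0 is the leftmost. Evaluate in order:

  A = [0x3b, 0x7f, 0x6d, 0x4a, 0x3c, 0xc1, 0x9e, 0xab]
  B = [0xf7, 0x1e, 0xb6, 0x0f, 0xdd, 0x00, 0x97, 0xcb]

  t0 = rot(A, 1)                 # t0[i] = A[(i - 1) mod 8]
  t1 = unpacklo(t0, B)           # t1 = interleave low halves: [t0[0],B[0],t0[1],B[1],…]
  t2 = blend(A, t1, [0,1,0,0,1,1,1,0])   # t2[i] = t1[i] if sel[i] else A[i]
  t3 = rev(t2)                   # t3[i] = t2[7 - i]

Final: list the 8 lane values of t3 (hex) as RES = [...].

RES = [0xab, 0x6d, 0xb6, 0x7f, 0x4a, 0x6d, 0xf7, 0x3b]

  t0: ab 3b 7f 6d 4a 3c c1 9e
  t1: ab f7 3b 1e 7f b6 6d 0f
  t2: 3b f7 6d 4a 7f b6 6d ab
  t3: ab 6d b6 7f 4a 6d f7 3b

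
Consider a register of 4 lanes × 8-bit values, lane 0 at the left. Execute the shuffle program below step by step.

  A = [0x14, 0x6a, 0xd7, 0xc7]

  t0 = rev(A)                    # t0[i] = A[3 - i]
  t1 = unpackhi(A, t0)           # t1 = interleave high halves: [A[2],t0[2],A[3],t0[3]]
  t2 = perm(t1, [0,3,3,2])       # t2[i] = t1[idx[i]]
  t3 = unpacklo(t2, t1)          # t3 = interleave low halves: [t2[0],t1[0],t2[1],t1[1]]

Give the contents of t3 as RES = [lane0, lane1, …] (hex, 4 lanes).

  t0: c7 d7 6a 14
  t1: d7 6a c7 14
  t2: d7 14 14 c7
  t3: d7 d7 14 6a

RES = [ 0xd7  0xd7  0x14  0x6a ]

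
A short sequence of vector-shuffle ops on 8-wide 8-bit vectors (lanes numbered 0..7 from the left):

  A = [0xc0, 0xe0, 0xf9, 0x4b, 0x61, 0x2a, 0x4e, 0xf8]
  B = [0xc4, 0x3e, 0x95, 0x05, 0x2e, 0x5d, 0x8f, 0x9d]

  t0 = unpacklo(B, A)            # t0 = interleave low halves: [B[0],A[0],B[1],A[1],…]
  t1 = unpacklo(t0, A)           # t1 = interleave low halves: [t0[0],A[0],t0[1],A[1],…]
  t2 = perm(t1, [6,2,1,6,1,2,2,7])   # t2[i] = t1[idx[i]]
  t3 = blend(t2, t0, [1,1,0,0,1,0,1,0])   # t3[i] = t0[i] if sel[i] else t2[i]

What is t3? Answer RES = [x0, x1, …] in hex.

RES = [0xc4, 0xc0, 0xc0, 0xe0, 0x95, 0xc0, 0x05, 0x4b]

→ t0 |c4|c0|3e|e0|95|f9|05|4b|
→ t1 |c4|c0|c0|e0|3e|f9|e0|4b|
→ t2 |e0|c0|c0|e0|c0|c0|c0|4b|
→ t3 |c4|c0|c0|e0|95|c0|05|4b|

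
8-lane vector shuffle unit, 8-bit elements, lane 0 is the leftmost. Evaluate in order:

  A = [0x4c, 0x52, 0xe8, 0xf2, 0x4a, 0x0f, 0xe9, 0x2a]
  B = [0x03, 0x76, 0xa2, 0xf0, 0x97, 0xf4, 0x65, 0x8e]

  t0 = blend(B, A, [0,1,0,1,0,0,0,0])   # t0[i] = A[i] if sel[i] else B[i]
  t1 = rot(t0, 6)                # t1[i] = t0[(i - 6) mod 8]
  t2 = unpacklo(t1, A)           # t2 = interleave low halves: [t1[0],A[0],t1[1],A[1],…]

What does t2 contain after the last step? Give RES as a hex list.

  t0: 03 52 a2 f2 97 f4 65 8e
  t1: a2 f2 97 f4 65 8e 03 52
  t2: a2 4c f2 52 97 e8 f4 f2

RES = [ 0xa2  0x4c  0xf2  0x52  0x97  0xe8  0xf4  0xf2 ]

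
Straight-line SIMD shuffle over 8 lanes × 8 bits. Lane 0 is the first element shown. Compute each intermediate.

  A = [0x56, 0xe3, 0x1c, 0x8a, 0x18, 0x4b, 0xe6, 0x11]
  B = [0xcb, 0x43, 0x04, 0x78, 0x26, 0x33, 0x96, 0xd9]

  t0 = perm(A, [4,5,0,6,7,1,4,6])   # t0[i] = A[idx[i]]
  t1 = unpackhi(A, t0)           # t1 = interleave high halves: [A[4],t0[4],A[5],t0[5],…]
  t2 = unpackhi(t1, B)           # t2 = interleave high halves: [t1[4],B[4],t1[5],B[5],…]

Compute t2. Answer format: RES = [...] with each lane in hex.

RES = [ 0xe6  0x26  0x18  0x33  0x11  0x96  0xe6  0xd9 ]

→ t0 |18|4b|56|e6|11|e3|18|e6|
→ t1 |18|11|4b|e3|e6|18|11|e6|
→ t2 |e6|26|18|33|11|96|e6|d9|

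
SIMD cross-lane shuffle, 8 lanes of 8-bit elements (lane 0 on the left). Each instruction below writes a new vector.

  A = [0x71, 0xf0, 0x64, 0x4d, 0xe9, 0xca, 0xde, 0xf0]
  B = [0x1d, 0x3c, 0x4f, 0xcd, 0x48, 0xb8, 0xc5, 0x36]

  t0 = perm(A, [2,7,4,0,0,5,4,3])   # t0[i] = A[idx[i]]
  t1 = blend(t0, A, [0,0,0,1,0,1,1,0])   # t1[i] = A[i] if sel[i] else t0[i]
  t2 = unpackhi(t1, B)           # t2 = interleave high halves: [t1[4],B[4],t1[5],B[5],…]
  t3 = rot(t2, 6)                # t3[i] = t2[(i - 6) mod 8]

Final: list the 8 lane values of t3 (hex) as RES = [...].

RES = [ 0xca  0xb8  0xde  0xc5  0x4d  0x36  0x71  0x48 ]

t0 = [0x64, 0xf0, 0xe9, 0x71, 0x71, 0xca, 0xe9, 0x4d]
t1 = [0x64, 0xf0, 0xe9, 0x4d, 0x71, 0xca, 0xde, 0x4d]
t2 = [0x71, 0x48, 0xca, 0xb8, 0xde, 0xc5, 0x4d, 0x36]
t3 = [0xca, 0xb8, 0xde, 0xc5, 0x4d, 0x36, 0x71, 0x48]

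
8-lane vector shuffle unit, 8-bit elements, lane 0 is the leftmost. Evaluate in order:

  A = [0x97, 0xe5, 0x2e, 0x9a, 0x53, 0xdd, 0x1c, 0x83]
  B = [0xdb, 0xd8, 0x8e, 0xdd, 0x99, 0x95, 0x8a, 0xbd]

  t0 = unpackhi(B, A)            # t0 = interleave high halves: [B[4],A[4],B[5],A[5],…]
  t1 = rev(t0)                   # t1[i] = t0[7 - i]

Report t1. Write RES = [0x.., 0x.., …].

RES = [0x83, 0xbd, 0x1c, 0x8a, 0xdd, 0x95, 0x53, 0x99]

  t0: 99 53 95 dd 8a 1c bd 83
  t1: 83 bd 1c 8a dd 95 53 99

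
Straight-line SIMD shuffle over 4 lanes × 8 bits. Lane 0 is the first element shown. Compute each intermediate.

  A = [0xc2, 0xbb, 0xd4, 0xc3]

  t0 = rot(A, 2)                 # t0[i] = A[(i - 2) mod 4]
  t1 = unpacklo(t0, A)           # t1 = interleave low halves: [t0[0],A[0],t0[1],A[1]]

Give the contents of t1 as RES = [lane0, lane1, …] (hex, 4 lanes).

RES = [ 0xd4  0xc2  0xc3  0xbb ]

t0 = [0xd4, 0xc3, 0xc2, 0xbb]
t1 = [0xd4, 0xc2, 0xc3, 0xbb]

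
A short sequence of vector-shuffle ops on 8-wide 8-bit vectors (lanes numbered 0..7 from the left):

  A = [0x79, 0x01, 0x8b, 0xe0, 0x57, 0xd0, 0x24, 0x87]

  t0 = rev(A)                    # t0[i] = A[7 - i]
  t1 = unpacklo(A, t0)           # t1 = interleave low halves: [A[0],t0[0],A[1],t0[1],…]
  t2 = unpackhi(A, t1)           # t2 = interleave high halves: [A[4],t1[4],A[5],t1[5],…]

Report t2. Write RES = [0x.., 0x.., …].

RES = [ 0x57  0x8b  0xd0  0xd0  0x24  0xe0  0x87  0x57 ]

  t0: 87 24 d0 57 e0 8b 01 79
  t1: 79 87 01 24 8b d0 e0 57
  t2: 57 8b d0 d0 24 e0 87 57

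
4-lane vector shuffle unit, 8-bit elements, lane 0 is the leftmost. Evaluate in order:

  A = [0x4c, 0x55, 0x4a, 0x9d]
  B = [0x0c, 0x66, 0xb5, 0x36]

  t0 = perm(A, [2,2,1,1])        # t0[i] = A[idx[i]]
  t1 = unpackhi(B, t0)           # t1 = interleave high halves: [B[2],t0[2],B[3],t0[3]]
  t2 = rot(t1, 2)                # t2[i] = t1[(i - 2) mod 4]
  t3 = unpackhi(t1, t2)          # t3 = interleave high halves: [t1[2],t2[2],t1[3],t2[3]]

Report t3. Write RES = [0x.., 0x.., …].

RES = [ 0x36  0xb5  0x55  0x55 ]

t0 = [0x4a, 0x4a, 0x55, 0x55]
t1 = [0xb5, 0x55, 0x36, 0x55]
t2 = [0x36, 0x55, 0xb5, 0x55]
t3 = [0x36, 0xb5, 0x55, 0x55]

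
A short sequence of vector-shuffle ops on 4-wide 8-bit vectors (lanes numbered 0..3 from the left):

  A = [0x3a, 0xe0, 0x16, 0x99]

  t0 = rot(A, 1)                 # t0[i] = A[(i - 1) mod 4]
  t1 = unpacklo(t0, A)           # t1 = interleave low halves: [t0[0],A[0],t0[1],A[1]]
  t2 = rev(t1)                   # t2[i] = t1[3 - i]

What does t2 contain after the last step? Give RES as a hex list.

RES = [0xe0, 0x3a, 0x3a, 0x99]

  t0: 99 3a e0 16
  t1: 99 3a 3a e0
  t2: e0 3a 3a 99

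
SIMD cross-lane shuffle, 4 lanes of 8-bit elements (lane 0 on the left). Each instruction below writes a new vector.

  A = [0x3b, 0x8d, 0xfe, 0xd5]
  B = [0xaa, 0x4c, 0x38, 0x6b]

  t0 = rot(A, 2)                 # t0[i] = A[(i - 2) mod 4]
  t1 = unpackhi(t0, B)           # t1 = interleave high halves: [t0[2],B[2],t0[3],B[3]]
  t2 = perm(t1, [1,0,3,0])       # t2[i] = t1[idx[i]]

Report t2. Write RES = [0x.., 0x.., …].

RES = [ 0x38  0x3b  0x6b  0x3b ]

t0 = [0xfe, 0xd5, 0x3b, 0x8d]
t1 = [0x3b, 0x38, 0x8d, 0x6b]
t2 = [0x38, 0x3b, 0x6b, 0x3b]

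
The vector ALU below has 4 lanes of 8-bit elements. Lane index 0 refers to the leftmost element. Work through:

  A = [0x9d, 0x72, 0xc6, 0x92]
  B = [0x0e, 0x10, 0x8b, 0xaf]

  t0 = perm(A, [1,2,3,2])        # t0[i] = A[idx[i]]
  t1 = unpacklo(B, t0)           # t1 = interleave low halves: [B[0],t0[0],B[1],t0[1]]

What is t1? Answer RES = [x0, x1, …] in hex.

t0 = [0x72, 0xc6, 0x92, 0xc6]
t1 = [0x0e, 0x72, 0x10, 0xc6]

RES = [ 0x0e  0x72  0x10  0xc6 ]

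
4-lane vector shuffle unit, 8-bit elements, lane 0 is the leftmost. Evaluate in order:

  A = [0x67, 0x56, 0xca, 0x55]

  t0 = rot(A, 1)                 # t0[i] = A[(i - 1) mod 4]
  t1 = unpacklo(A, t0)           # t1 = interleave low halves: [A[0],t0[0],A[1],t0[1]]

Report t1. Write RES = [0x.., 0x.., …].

→ t0 |55|67|56|ca|
→ t1 |67|55|56|67|

RES = [0x67, 0x55, 0x56, 0x67]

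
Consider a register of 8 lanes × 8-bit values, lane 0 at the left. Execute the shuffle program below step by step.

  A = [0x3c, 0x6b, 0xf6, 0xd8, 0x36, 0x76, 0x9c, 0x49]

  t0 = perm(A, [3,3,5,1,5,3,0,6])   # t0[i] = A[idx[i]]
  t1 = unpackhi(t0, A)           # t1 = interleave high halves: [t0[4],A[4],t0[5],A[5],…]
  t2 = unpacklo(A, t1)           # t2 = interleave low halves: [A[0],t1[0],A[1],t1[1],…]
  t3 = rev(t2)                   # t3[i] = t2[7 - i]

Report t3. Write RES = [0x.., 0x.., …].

  t0: d8 d8 76 6b 76 d8 3c 9c
  t1: 76 36 d8 76 3c 9c 9c 49
  t2: 3c 76 6b 36 f6 d8 d8 76
  t3: 76 d8 d8 f6 36 6b 76 3c

RES = [ 0x76  0xd8  0xd8  0xf6  0x36  0x6b  0x76  0x3c ]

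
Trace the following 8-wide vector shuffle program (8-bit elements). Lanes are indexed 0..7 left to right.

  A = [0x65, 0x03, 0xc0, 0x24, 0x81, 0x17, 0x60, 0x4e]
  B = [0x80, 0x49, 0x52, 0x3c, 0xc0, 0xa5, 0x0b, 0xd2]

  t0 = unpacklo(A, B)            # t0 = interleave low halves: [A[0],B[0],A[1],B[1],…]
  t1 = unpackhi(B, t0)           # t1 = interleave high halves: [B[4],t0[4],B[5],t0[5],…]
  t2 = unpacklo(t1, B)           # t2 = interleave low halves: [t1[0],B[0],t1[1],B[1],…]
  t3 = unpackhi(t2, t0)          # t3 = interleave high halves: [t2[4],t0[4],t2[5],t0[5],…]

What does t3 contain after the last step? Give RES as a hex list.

→ t0 |65|80|03|49|c0|52|24|3c|
→ t1 |c0|c0|a5|52|0b|24|d2|3c|
→ t2 |c0|80|c0|49|a5|52|52|3c|
→ t3 |a5|c0|52|52|52|24|3c|3c|

RES = [0xa5, 0xc0, 0x52, 0x52, 0x52, 0x24, 0x3c, 0x3c]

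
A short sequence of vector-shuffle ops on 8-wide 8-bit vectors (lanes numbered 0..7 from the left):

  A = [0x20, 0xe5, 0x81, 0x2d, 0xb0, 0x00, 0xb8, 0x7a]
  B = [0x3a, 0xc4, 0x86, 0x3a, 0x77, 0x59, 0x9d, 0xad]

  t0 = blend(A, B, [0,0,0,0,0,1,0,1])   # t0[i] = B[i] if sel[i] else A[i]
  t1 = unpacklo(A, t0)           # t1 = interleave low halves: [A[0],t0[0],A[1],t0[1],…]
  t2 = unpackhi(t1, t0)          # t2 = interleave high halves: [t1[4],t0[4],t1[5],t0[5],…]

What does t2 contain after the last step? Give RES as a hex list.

  t0: 20 e5 81 2d b0 59 b8 ad
  t1: 20 20 e5 e5 81 81 2d 2d
  t2: 81 b0 81 59 2d b8 2d ad

RES = [ 0x81  0xb0  0x81  0x59  0x2d  0xb8  0x2d  0xad ]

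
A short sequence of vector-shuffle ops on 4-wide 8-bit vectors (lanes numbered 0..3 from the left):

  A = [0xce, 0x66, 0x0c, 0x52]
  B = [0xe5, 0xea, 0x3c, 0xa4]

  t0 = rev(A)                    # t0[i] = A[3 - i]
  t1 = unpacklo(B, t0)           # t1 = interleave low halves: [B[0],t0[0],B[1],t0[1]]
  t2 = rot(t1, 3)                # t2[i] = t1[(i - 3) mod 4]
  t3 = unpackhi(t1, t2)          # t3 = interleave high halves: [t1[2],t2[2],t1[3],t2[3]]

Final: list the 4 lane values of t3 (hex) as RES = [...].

  t0: 52 0c 66 ce
  t1: e5 52 ea 0c
  t2: 52 ea 0c e5
  t3: ea 0c 0c e5

RES = [0xea, 0x0c, 0x0c, 0xe5]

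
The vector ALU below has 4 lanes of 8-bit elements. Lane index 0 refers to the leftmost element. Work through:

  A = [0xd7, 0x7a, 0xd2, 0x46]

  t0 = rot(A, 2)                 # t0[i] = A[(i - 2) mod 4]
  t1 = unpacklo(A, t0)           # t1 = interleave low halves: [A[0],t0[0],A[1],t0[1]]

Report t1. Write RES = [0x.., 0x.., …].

RES = [ 0xd7  0xd2  0x7a  0x46 ]

t0 = [0xd2, 0x46, 0xd7, 0x7a]
t1 = [0xd7, 0xd2, 0x7a, 0x46]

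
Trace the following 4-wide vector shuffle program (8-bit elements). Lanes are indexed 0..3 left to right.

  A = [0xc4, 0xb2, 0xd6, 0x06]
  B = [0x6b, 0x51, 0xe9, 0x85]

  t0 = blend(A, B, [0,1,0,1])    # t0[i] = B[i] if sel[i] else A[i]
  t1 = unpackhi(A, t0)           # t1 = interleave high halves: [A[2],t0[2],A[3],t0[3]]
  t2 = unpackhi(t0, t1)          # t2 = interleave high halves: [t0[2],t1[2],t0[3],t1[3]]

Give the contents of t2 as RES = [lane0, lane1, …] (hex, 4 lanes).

t0 = [0xc4, 0x51, 0xd6, 0x85]
t1 = [0xd6, 0xd6, 0x06, 0x85]
t2 = [0xd6, 0x06, 0x85, 0x85]

RES = [0xd6, 0x06, 0x85, 0x85]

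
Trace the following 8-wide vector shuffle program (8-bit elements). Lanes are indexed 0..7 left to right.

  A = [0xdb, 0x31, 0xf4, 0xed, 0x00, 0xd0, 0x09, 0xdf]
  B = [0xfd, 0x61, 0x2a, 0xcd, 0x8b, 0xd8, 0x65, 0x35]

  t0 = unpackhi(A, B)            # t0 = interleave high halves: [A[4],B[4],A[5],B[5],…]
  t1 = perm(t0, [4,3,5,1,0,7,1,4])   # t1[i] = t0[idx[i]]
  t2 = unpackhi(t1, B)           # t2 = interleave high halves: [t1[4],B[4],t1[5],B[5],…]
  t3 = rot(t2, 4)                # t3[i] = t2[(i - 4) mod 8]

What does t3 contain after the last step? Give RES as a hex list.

  t0: 00 8b d0 d8 09 65 df 35
  t1: 09 d8 65 8b 00 35 8b 09
  t2: 00 8b 35 d8 8b 65 09 35
  t3: 8b 65 09 35 00 8b 35 d8

RES = [0x8b, 0x65, 0x09, 0x35, 0x00, 0x8b, 0x35, 0xd8]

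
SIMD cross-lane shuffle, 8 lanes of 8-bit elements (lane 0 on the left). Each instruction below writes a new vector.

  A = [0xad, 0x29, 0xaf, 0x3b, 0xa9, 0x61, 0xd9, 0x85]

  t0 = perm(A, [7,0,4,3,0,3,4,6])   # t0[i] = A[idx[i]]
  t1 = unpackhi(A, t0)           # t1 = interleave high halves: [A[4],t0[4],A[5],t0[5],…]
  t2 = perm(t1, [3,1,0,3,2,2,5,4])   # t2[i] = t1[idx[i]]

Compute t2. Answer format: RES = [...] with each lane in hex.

→ t0 |85|ad|a9|3b|ad|3b|a9|d9|
→ t1 |a9|ad|61|3b|d9|a9|85|d9|
→ t2 |3b|ad|a9|3b|61|61|a9|d9|

RES = [ 0x3b  0xad  0xa9  0x3b  0x61  0x61  0xa9  0xd9 ]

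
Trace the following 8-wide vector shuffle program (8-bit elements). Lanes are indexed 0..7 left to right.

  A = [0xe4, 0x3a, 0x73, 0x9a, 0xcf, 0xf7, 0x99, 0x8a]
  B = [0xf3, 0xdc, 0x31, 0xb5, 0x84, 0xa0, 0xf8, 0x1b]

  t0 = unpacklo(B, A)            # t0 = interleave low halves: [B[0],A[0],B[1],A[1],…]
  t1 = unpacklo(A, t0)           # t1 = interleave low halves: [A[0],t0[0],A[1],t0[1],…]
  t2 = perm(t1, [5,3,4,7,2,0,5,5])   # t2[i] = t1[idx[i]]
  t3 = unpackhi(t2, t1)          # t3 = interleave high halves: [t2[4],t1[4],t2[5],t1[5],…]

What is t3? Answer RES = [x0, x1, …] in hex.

RES = [ 0x3a  0x73  0xe4  0xdc  0xdc  0x9a  0xdc  0x3a ]

t0 = [0xf3, 0xe4, 0xdc, 0x3a, 0x31, 0x73, 0xb5, 0x9a]
t1 = [0xe4, 0xf3, 0x3a, 0xe4, 0x73, 0xdc, 0x9a, 0x3a]
t2 = [0xdc, 0xe4, 0x73, 0x3a, 0x3a, 0xe4, 0xdc, 0xdc]
t3 = [0x3a, 0x73, 0xe4, 0xdc, 0xdc, 0x9a, 0xdc, 0x3a]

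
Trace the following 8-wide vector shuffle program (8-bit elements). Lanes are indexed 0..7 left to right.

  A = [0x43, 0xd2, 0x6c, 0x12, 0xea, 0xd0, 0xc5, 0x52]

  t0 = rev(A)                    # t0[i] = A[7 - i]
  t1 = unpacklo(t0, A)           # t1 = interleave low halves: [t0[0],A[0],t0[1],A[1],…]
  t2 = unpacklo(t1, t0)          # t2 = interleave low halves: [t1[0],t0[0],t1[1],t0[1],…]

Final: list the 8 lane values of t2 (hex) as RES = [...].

  t0: 52 c5 d0 ea 12 6c d2 43
  t1: 52 43 c5 d2 d0 6c ea 12
  t2: 52 52 43 c5 c5 d0 d2 ea

RES = [ 0x52  0x52  0x43  0xc5  0xc5  0xd0  0xd2  0xea ]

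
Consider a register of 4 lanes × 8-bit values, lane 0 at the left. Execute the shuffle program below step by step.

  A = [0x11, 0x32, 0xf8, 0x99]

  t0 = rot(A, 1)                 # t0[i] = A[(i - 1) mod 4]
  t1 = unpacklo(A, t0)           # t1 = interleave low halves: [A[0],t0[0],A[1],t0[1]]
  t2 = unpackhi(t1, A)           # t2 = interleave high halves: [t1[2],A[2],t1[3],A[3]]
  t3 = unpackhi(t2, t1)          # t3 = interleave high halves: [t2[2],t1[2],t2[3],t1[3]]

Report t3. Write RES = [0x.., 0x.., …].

RES = [ 0x11  0x32  0x99  0x11 ]

→ t0 |99|11|32|f8|
→ t1 |11|99|32|11|
→ t2 |32|f8|11|99|
→ t3 |11|32|99|11|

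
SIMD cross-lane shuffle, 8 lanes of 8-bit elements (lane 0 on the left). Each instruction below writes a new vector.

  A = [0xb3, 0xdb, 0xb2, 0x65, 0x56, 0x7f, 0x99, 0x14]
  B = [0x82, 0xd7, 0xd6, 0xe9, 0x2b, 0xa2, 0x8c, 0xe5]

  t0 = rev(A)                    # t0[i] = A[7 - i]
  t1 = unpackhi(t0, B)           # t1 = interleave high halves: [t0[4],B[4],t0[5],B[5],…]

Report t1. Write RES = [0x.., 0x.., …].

t0 = [0x14, 0x99, 0x7f, 0x56, 0x65, 0xb2, 0xdb, 0xb3]
t1 = [0x65, 0x2b, 0xb2, 0xa2, 0xdb, 0x8c, 0xb3, 0xe5]

RES = [0x65, 0x2b, 0xb2, 0xa2, 0xdb, 0x8c, 0xb3, 0xe5]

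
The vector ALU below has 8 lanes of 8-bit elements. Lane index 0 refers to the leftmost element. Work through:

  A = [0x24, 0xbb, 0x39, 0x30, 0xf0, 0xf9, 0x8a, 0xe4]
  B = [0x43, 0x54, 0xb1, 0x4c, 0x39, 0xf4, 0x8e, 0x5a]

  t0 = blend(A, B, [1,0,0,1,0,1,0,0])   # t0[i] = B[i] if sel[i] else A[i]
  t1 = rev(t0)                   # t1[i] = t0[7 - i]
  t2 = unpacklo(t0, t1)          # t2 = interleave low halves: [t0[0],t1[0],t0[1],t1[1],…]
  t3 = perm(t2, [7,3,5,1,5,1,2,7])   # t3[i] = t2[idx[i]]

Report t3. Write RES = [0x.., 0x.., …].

RES = [0xf0, 0x8a, 0xf4, 0xe4, 0xf4, 0xe4, 0xbb, 0xf0]

  t0: 43 bb 39 4c f0 f4 8a e4
  t1: e4 8a f4 f0 4c 39 bb 43
  t2: 43 e4 bb 8a 39 f4 4c f0
  t3: f0 8a f4 e4 f4 e4 bb f0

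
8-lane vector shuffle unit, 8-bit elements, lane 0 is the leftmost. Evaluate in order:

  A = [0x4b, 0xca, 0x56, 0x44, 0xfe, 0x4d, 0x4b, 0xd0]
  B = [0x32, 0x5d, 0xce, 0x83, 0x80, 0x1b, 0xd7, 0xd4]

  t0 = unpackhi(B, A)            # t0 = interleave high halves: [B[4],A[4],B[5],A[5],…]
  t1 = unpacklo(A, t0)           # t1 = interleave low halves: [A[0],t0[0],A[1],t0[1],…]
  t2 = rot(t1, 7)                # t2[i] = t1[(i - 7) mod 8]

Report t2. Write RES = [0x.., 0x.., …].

RES = [ 0x80  0xca  0xfe  0x56  0x1b  0x44  0x4d  0x4b ]

t0 = [0x80, 0xfe, 0x1b, 0x4d, 0xd7, 0x4b, 0xd4, 0xd0]
t1 = [0x4b, 0x80, 0xca, 0xfe, 0x56, 0x1b, 0x44, 0x4d]
t2 = [0x80, 0xca, 0xfe, 0x56, 0x1b, 0x44, 0x4d, 0x4b]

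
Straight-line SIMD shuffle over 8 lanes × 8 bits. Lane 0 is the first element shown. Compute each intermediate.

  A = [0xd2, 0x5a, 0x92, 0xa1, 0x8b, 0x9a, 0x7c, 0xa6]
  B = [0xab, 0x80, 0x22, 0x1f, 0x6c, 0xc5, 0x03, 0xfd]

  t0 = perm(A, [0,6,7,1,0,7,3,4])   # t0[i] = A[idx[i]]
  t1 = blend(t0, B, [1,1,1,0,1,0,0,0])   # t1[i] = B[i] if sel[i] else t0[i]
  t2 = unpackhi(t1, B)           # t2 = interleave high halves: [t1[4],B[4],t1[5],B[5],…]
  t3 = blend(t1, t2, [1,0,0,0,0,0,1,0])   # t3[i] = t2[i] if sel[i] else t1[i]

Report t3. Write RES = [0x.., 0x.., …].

  t0: d2 7c a6 5a d2 a6 a1 8b
  t1: ab 80 22 5a 6c a6 a1 8b
  t2: 6c 6c a6 c5 a1 03 8b fd
  t3: 6c 80 22 5a 6c a6 8b 8b

RES = [ 0x6c  0x80  0x22  0x5a  0x6c  0xa6  0x8b  0x8b ]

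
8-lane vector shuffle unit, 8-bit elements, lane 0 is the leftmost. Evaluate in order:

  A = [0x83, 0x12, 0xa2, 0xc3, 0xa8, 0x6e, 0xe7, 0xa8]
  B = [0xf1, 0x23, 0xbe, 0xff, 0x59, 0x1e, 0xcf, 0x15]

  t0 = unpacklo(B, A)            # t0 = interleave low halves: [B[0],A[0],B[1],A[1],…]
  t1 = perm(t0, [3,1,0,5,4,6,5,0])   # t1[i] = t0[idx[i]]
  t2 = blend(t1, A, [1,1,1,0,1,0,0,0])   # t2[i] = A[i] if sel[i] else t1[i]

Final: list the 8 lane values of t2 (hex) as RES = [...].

RES = [ 0x83  0x12  0xa2  0xa2  0xa8  0xff  0xa2  0xf1 ]

t0 = [0xf1, 0x83, 0x23, 0x12, 0xbe, 0xa2, 0xff, 0xc3]
t1 = [0x12, 0x83, 0xf1, 0xa2, 0xbe, 0xff, 0xa2, 0xf1]
t2 = [0x83, 0x12, 0xa2, 0xa2, 0xa8, 0xff, 0xa2, 0xf1]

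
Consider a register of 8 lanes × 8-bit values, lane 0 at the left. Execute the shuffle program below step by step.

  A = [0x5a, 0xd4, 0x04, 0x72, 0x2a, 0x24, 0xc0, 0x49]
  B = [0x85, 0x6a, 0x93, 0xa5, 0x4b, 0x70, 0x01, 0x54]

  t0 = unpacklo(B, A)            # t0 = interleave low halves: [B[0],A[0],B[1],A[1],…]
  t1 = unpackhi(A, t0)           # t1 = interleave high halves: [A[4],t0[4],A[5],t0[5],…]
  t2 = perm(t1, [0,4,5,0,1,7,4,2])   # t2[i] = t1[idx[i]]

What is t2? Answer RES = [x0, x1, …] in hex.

  t0: 85 5a 6a d4 93 04 a5 72
  t1: 2a 93 24 04 c0 a5 49 72
  t2: 2a c0 a5 2a 93 72 c0 24

RES = [0x2a, 0xc0, 0xa5, 0x2a, 0x93, 0x72, 0xc0, 0x24]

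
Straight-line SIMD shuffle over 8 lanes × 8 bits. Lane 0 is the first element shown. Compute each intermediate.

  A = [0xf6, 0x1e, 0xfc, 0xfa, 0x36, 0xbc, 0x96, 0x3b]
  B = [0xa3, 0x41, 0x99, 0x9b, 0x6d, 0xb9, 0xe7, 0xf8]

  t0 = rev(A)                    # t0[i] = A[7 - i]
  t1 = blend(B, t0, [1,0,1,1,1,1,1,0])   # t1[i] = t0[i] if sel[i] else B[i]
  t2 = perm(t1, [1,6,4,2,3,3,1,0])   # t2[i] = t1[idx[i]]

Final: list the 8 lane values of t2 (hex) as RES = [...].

RES = [0x41, 0x1e, 0xfa, 0xbc, 0x36, 0x36, 0x41, 0x3b]

→ t0 |3b|96|bc|36|fa|fc|1e|f6|
→ t1 |3b|41|bc|36|fa|fc|1e|f8|
→ t2 |41|1e|fa|bc|36|36|41|3b|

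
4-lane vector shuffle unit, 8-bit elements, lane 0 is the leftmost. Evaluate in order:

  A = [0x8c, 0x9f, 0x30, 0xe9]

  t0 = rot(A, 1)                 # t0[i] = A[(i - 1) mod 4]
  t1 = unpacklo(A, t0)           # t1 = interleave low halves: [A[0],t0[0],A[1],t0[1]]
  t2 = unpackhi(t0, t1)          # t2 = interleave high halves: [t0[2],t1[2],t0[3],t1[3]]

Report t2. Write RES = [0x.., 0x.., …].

RES = [ 0x9f  0x9f  0x30  0x8c ]

→ t0 |e9|8c|9f|30|
→ t1 |8c|e9|9f|8c|
→ t2 |9f|9f|30|8c|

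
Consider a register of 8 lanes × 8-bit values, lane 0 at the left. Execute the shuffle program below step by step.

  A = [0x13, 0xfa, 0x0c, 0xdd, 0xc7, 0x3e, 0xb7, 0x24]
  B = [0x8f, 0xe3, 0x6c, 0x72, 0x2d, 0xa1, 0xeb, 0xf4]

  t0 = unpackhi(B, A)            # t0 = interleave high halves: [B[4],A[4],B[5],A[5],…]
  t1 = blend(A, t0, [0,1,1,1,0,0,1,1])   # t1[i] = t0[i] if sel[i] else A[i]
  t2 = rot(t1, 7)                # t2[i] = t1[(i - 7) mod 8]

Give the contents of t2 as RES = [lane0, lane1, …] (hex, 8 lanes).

RES = [0xc7, 0xa1, 0x3e, 0xc7, 0x3e, 0xf4, 0x24, 0x13]

  t0: 2d c7 a1 3e eb b7 f4 24
  t1: 13 c7 a1 3e c7 3e f4 24
  t2: c7 a1 3e c7 3e f4 24 13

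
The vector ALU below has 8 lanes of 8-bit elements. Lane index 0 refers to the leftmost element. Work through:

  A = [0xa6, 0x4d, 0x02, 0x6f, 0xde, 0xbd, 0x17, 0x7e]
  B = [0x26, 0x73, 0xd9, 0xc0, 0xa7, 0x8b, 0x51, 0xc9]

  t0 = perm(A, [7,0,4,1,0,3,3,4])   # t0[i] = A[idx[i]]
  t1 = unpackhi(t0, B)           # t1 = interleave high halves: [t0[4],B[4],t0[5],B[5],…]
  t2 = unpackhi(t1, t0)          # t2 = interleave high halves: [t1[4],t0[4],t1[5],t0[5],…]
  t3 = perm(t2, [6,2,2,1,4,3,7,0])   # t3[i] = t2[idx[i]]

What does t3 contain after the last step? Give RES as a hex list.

  t0: 7e a6 de 4d a6 6f 6f de
  t1: a6 a7 6f 8b 6f 51 de c9
  t2: 6f a6 51 6f de 6f c9 de
  t3: c9 51 51 a6 de 6f de 6f

RES = [0xc9, 0x51, 0x51, 0xa6, 0xde, 0x6f, 0xde, 0x6f]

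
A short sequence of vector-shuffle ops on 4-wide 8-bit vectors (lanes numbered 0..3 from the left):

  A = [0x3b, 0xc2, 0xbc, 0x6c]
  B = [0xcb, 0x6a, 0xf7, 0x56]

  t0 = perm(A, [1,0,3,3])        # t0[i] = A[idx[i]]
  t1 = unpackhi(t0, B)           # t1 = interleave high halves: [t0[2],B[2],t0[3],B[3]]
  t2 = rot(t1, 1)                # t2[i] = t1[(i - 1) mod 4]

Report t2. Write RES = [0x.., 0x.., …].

RES = [ 0x56  0x6c  0xf7  0x6c ]

  t0: c2 3b 6c 6c
  t1: 6c f7 6c 56
  t2: 56 6c f7 6c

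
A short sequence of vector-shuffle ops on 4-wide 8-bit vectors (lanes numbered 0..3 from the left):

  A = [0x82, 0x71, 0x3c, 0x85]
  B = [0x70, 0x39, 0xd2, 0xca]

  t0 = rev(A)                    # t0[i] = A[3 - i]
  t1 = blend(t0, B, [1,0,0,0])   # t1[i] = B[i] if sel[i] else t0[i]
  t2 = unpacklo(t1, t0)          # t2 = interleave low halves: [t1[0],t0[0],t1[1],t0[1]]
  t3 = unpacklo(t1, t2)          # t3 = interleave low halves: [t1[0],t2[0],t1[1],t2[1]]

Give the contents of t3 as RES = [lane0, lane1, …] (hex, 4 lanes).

t0 = [0x85, 0x3c, 0x71, 0x82]
t1 = [0x70, 0x3c, 0x71, 0x82]
t2 = [0x70, 0x85, 0x3c, 0x3c]
t3 = [0x70, 0x70, 0x3c, 0x85]

RES = [ 0x70  0x70  0x3c  0x85 ]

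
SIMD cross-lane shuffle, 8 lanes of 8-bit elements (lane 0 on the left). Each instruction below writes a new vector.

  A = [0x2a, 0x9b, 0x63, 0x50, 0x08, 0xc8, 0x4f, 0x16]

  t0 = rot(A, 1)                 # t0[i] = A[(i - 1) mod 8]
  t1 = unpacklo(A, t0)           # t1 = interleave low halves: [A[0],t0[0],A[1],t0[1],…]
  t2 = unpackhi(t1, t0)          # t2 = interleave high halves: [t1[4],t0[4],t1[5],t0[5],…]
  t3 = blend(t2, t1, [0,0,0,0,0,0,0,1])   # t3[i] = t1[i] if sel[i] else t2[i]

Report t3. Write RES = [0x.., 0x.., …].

RES = [ 0x63  0x50  0x9b  0x08  0x50  0xc8  0x63  0x63 ]

  t0: 16 2a 9b 63 50 08 c8 4f
  t1: 2a 16 9b 2a 63 9b 50 63
  t2: 63 50 9b 08 50 c8 63 4f
  t3: 63 50 9b 08 50 c8 63 63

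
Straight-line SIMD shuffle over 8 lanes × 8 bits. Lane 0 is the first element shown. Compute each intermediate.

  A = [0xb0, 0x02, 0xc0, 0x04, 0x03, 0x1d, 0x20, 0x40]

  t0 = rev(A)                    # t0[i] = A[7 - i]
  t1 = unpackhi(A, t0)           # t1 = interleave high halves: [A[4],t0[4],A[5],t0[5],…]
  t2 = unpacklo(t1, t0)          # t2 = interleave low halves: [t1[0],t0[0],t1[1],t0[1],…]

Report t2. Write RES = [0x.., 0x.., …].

→ t0 |40|20|1d|03|04|c0|02|b0|
→ t1 |03|04|1d|c0|20|02|40|b0|
→ t2 |03|40|04|20|1d|1d|c0|03|

RES = [ 0x03  0x40  0x04  0x20  0x1d  0x1d  0xc0  0x03 ]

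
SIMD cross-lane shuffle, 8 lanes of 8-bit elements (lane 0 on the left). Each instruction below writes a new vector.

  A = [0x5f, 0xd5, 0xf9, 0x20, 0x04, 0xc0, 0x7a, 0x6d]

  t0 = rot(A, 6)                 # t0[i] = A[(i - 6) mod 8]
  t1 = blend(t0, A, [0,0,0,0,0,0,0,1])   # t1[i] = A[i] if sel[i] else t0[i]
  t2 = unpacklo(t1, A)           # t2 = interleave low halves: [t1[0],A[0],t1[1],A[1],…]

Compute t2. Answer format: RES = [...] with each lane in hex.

t0 = [0xf9, 0x20, 0x04, 0xc0, 0x7a, 0x6d, 0x5f, 0xd5]
t1 = [0xf9, 0x20, 0x04, 0xc0, 0x7a, 0x6d, 0x5f, 0x6d]
t2 = [0xf9, 0x5f, 0x20, 0xd5, 0x04, 0xf9, 0xc0, 0x20]

RES = [ 0xf9  0x5f  0x20  0xd5  0x04  0xf9  0xc0  0x20 ]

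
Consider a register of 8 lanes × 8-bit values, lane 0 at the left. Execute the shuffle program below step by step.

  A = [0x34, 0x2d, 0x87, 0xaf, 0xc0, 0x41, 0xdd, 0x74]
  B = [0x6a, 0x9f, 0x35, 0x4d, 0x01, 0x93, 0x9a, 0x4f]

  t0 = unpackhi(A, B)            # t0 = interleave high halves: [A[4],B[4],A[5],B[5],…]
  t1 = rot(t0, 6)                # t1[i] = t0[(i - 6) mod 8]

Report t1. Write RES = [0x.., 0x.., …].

RES = [ 0x41  0x93  0xdd  0x9a  0x74  0x4f  0xc0  0x01 ]

  t0: c0 01 41 93 dd 9a 74 4f
  t1: 41 93 dd 9a 74 4f c0 01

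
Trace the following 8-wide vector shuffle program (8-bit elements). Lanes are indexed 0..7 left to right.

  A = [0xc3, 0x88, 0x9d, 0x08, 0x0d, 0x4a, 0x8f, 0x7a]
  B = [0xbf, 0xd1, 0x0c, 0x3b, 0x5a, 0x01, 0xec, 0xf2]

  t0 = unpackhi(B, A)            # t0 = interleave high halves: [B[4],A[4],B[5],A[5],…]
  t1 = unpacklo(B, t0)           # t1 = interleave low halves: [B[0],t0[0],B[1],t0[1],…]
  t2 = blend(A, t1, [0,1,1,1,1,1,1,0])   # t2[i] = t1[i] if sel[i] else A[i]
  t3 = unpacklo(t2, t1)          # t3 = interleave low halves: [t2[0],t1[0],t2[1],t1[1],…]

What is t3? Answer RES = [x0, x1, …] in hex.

→ t0 |5a|0d|01|4a|ec|8f|f2|7a|
→ t1 |bf|5a|d1|0d|0c|01|3b|4a|
→ t2 |c3|5a|d1|0d|0c|01|3b|7a|
→ t3 |c3|bf|5a|5a|d1|d1|0d|0d|

RES = [ 0xc3  0xbf  0x5a  0x5a  0xd1  0xd1  0x0d  0x0d ]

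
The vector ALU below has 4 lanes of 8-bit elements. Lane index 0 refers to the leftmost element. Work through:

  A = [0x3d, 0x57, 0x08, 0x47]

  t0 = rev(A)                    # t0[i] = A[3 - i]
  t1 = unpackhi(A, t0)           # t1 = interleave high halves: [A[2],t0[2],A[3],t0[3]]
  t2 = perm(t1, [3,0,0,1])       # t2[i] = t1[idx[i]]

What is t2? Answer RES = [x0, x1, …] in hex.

  t0: 47 08 57 3d
  t1: 08 57 47 3d
  t2: 3d 08 08 57

RES = [0x3d, 0x08, 0x08, 0x57]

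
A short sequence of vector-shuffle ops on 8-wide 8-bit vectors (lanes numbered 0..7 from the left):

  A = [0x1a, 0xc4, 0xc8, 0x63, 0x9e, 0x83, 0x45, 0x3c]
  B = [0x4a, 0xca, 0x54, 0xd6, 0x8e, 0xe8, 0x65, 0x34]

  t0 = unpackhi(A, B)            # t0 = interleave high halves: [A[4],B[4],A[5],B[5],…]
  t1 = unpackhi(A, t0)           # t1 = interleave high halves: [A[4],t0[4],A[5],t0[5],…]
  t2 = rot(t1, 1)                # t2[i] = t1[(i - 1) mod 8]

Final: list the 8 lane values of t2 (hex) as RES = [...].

RES = [ 0x34  0x9e  0x45  0x83  0x65  0x45  0x3c  0x3c ]

→ t0 |9e|8e|83|e8|45|65|3c|34|
→ t1 |9e|45|83|65|45|3c|3c|34|
→ t2 |34|9e|45|83|65|45|3c|3c|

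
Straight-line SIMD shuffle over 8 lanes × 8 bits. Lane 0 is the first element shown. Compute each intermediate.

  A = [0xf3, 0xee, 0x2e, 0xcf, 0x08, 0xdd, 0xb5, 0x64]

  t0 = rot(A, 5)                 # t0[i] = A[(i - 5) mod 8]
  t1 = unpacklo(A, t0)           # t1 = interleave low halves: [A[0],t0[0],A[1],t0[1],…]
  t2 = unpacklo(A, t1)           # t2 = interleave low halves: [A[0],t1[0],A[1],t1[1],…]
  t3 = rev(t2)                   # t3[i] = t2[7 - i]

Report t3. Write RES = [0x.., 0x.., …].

RES = [0x08, 0xcf, 0xee, 0x2e, 0xcf, 0xee, 0xf3, 0xf3]

  t0: cf 08 dd b5 64 f3 ee 2e
  t1: f3 cf ee 08 2e dd cf b5
  t2: f3 f3 ee cf 2e ee cf 08
  t3: 08 cf ee 2e cf ee f3 f3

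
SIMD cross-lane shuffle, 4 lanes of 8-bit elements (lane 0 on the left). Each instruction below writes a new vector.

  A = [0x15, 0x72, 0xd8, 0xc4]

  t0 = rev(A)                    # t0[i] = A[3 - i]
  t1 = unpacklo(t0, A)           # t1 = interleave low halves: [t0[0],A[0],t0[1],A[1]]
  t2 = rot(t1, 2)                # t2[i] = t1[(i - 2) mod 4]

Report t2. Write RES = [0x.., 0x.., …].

RES = [ 0xd8  0x72  0xc4  0x15 ]

→ t0 |c4|d8|72|15|
→ t1 |c4|15|d8|72|
→ t2 |d8|72|c4|15|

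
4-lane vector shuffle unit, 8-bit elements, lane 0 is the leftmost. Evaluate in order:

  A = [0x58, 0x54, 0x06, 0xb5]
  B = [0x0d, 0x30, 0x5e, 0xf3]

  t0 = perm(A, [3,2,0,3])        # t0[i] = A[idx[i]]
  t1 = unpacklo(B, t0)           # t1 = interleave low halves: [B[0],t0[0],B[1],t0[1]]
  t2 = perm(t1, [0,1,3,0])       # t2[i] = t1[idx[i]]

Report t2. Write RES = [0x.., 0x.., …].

RES = [0x0d, 0xb5, 0x06, 0x0d]

  t0: b5 06 58 b5
  t1: 0d b5 30 06
  t2: 0d b5 06 0d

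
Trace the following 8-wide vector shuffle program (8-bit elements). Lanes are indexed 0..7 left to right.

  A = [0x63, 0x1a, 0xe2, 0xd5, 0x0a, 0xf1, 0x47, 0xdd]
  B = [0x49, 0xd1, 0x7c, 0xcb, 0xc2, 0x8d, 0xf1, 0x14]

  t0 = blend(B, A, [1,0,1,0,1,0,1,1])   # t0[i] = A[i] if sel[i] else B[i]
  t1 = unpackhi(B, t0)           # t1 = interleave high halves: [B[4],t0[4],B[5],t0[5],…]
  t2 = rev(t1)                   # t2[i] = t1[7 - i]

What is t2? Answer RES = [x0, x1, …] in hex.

  t0: 63 d1 e2 cb 0a 8d 47 dd
  t1: c2 0a 8d 8d f1 47 14 dd
  t2: dd 14 47 f1 8d 8d 0a c2

RES = [ 0xdd  0x14  0x47  0xf1  0x8d  0x8d  0x0a  0xc2 ]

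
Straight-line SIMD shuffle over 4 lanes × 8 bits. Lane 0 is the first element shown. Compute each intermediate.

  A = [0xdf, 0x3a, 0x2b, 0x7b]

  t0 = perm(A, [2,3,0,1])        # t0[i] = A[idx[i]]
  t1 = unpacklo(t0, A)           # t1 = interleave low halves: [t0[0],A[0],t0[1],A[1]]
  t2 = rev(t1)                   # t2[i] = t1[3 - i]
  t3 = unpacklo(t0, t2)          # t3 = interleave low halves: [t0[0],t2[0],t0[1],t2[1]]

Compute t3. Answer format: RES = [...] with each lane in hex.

RES = [ 0x2b  0x3a  0x7b  0x7b ]

  t0: 2b 7b df 3a
  t1: 2b df 7b 3a
  t2: 3a 7b df 2b
  t3: 2b 3a 7b 7b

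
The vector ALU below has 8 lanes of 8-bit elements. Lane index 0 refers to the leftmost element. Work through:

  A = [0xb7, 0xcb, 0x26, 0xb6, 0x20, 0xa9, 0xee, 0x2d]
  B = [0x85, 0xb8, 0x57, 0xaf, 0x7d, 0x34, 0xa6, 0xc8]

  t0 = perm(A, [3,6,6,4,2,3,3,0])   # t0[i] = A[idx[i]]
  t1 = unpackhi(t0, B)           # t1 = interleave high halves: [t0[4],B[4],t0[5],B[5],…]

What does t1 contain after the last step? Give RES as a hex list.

RES = [ 0x26  0x7d  0xb6  0x34  0xb6  0xa6  0xb7  0xc8 ]

→ t0 |b6|ee|ee|20|26|b6|b6|b7|
→ t1 |26|7d|b6|34|b6|a6|b7|c8|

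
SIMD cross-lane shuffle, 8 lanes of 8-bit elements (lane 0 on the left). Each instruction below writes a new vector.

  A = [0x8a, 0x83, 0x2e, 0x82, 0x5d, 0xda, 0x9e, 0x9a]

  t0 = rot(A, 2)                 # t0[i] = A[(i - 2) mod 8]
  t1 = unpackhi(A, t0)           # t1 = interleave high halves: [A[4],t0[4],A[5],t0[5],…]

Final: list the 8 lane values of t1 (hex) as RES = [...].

→ t0 |9e|9a|8a|83|2e|82|5d|da|
→ t1 |5d|2e|da|82|9e|5d|9a|da|

RES = [0x5d, 0x2e, 0xda, 0x82, 0x9e, 0x5d, 0x9a, 0xda]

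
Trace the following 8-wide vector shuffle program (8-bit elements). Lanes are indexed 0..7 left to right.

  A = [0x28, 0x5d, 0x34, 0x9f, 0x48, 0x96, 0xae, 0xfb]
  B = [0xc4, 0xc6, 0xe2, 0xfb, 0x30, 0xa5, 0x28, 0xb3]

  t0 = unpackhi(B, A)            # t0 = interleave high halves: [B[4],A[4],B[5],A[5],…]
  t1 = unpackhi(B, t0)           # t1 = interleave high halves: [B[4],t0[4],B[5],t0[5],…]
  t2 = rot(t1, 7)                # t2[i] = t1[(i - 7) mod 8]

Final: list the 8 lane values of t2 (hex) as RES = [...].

RES = [ 0x28  0xa5  0xae  0x28  0xb3  0xb3  0xfb  0x30 ]

→ t0 |30|48|a5|96|28|ae|b3|fb|
→ t1 |30|28|a5|ae|28|b3|b3|fb|
→ t2 |28|a5|ae|28|b3|b3|fb|30|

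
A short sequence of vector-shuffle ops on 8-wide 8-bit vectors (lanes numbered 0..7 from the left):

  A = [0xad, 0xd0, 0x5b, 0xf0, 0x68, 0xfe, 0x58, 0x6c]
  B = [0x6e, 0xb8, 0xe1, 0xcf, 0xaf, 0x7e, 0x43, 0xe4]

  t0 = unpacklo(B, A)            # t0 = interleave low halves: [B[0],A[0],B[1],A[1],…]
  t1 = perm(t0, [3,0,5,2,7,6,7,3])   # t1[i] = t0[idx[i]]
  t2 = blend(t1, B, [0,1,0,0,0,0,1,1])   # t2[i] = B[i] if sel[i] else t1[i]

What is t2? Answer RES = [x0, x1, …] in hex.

t0 = [0x6e, 0xad, 0xb8, 0xd0, 0xe1, 0x5b, 0xcf, 0xf0]
t1 = [0xd0, 0x6e, 0x5b, 0xb8, 0xf0, 0xcf, 0xf0, 0xd0]
t2 = [0xd0, 0xb8, 0x5b, 0xb8, 0xf0, 0xcf, 0x43, 0xe4]

RES = [ 0xd0  0xb8  0x5b  0xb8  0xf0  0xcf  0x43  0xe4 ]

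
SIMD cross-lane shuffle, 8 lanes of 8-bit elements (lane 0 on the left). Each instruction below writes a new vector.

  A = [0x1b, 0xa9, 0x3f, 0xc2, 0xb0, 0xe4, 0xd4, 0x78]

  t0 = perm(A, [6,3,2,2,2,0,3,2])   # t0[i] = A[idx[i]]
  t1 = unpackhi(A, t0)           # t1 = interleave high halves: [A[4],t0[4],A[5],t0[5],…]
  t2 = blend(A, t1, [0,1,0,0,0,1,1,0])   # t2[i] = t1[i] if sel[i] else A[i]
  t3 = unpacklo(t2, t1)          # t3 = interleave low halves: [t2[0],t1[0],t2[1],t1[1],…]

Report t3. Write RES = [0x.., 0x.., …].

RES = [ 0x1b  0xb0  0x3f  0x3f  0x3f  0xe4  0xc2  0x1b ]

→ t0 |d4|c2|3f|3f|3f|1b|c2|3f|
→ t1 |b0|3f|e4|1b|d4|c2|78|3f|
→ t2 |1b|3f|3f|c2|b0|c2|78|78|
→ t3 |1b|b0|3f|3f|3f|e4|c2|1b|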